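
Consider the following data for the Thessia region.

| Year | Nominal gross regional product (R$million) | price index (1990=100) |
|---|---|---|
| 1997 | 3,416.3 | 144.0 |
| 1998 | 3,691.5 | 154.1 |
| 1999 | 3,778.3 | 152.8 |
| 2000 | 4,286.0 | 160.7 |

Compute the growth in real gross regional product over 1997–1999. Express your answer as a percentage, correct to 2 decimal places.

Real gross regional product 1997 = 3416.3/1.440 = 2372.43.
Real gross regional product 1999 = 3778.3/1.528 = 2472.71.
Change = 2472.71/2372.43 − 1 = 0.0423.

4.23%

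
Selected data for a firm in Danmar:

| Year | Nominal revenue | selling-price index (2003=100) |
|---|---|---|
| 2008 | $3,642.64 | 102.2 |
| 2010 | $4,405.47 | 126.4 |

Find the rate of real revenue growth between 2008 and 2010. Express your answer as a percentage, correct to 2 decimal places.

-2.21%

Real revenue 2008 = 3642.64 / 1.022 = 3564.23.
Real revenue 2010 = 4405.47 / 1.264 = 3485.34.
Real growth = 3485.34 / 3564.23 − 1 = -0.0221.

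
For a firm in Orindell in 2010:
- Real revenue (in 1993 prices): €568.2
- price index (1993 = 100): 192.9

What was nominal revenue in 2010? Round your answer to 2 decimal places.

€1,096.06

Nominal revenue = Real × (price index/100) = 568.2 × 1.929 = 1096.06.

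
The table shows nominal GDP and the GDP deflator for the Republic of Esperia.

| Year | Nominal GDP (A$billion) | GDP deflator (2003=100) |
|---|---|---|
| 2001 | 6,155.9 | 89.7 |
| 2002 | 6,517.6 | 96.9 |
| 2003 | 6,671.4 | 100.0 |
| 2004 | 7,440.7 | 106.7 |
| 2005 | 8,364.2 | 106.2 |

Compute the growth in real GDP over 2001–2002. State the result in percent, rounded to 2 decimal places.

-1.99%

Real GDP 2001 = 6155.9/0.897 = 6862.76.
Real GDP 2002 = 6517.6/0.969 = 6726.11.
Change = 6726.11/6862.76 − 1 = -0.0199.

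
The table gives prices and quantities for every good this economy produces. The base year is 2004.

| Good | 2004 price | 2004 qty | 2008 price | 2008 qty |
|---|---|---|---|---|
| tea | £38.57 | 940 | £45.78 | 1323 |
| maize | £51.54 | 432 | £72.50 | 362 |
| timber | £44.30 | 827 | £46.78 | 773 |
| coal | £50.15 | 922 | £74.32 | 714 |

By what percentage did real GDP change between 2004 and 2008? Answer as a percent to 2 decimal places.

-1.17%

Real GDP 2004 = Nominal GDP 2004 = 38.57·940 + 51.54·432 + 44.30·827 + 50.15·922 = 141395.48.
Real GDP 2008 (at 2004 prices) = 38.57·1323 + 51.54·362 + 44.30·773 + 50.15·714 = 139736.59.
Real growth = 139736.59/141395.48 − 1 = -0.0117.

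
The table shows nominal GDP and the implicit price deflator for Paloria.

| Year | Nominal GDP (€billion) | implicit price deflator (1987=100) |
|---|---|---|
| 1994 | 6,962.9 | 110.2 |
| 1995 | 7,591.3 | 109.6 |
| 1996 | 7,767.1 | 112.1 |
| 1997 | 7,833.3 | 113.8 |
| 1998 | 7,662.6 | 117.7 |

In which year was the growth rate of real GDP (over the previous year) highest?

1995: real = 7591.3/1.096 = 6926.37; growth vs 1994 (6318.42) = 9.62%.
1996: real = 7767.1/1.121 = 6928.72; growth vs 1995 (6926.37) = 0.03%.
1997: real = 7833.3/1.138 = 6883.39; growth vs 1996 (6928.72) = -0.65%.
1998: real = 7662.6/1.177 = 6510.28; growth vs 1997 (6883.39) = -5.42%.

1995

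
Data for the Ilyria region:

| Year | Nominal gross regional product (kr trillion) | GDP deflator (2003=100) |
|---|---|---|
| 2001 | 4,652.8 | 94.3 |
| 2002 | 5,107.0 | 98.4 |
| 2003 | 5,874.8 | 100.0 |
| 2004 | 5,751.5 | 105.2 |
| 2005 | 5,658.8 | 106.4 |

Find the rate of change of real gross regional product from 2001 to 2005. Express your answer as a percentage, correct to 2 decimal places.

7.79%

Real gross regional product 2001 = 4652.8/0.943 = 4934.04.
Real gross regional product 2005 = 5658.8/1.064 = 5318.42.
Change = 5318.42/4934.04 − 1 = 0.0779.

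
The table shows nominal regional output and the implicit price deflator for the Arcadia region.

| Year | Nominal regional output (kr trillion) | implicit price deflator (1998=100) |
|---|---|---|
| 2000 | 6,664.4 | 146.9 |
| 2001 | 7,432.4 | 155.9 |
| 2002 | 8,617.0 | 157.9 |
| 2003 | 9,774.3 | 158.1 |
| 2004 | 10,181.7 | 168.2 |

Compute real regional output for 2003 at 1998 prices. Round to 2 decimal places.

kr 6,182.35 trillion

Real regional output 2003 = 9774.3 / 1.581 = 6182.35.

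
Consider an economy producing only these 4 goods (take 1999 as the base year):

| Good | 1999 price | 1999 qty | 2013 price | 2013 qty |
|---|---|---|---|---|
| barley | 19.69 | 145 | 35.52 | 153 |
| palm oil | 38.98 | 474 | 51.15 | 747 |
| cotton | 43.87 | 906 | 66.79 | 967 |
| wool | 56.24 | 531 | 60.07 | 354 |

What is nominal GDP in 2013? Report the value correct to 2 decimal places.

Nominal GDP 2013 = Σ (p_2013 × q_2013) = 35.52·153 + 51.15·747 + 66.79·967 + 60.07·354 = 129494.32.

129494.32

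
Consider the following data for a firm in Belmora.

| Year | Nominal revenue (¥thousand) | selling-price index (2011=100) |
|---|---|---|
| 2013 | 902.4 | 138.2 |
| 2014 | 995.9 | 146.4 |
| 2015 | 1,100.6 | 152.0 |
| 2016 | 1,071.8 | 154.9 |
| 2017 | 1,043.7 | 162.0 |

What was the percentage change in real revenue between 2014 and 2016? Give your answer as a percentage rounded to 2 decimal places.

Real revenue 2014 = 995.9/1.464 = 680.26.
Real revenue 2016 = 1071.8/1.549 = 691.93.
Change = 691.93/680.26 − 1 = 0.0172.

1.72%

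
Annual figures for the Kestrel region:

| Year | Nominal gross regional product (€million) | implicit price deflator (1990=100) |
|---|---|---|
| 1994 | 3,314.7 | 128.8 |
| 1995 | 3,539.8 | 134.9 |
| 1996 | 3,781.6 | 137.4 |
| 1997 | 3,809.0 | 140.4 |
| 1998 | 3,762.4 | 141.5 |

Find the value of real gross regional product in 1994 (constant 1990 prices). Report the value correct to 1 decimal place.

Real gross regional product 1994 = 3314.7 / 1.288 = 2573.52.

€2,573.5 million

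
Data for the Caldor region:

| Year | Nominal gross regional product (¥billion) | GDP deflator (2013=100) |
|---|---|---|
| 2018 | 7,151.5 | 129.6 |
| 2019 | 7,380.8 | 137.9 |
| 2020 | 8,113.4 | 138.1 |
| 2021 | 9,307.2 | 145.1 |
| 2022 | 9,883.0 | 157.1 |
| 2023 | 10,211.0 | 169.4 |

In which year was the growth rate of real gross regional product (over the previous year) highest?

2020

2019: real = 7380.8/1.379 = 5352.28; growth vs 2018 (5518.13) = -3.01%.
2020: real = 8113.4/1.381 = 5875.02; growth vs 2019 (5352.28) = 9.77%.
2021: real = 9307.2/1.451 = 6414.33; growth vs 2020 (5875.02) = 9.18%.
2022: real = 9883.0/1.571 = 6290.90; growth vs 2021 (6414.33) = -1.92%.
2023: real = 10211.0/1.694 = 6027.74; growth vs 2022 (6290.90) = -4.18%.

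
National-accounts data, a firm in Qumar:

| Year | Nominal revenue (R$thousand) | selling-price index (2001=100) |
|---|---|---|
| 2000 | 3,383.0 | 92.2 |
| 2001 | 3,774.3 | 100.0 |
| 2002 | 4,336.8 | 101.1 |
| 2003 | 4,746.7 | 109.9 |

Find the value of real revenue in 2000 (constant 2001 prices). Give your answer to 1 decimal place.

R$3,669.2 thousand

Real revenue 2000 = 3383.0 / 0.922 = 3669.20.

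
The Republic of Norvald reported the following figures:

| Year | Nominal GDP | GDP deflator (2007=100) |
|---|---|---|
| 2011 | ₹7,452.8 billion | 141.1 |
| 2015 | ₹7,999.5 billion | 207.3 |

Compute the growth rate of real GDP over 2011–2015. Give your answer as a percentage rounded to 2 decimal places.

Real GDP 2011 = 7452.8 / 1.411 = 5281.93.
Real GDP 2015 = 7999.5 / 2.073 = 3858.90.
Real growth = 3858.90 / 5281.93 − 1 = -0.2694.

-26.94%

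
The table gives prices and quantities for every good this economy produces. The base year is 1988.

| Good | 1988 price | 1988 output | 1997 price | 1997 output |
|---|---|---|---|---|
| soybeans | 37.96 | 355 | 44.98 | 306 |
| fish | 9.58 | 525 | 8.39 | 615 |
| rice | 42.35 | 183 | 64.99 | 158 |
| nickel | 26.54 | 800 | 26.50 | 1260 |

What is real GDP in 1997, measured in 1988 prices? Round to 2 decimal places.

57639.16

Real GDP 1997 = Σ (p_1988 × q_1997) = 37.96·306 + 9.58·615 + 42.35·158 + 26.54·1260 = 57639.16.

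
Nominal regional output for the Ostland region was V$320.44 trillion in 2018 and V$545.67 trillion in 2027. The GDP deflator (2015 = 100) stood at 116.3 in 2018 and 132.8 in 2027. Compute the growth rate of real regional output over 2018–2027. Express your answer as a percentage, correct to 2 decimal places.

49.13%

Deflate each year: 2018 → 320.44/1.163 = 275.53; 2027 → 545.67/1.328 = 410.90.
So real regional output changed by 410.90/275.53 − 1 = 0.4913, i.e. 49.13%.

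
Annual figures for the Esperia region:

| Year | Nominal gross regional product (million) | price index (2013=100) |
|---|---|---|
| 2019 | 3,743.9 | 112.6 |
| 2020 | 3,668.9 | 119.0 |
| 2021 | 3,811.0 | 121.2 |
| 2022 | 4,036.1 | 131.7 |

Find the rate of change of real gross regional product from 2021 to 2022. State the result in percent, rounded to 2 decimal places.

-2.54%

Real gross regional product 2021 = 3811.0/1.212 = 3144.39.
Real gross regional product 2022 = 4036.1/1.317 = 3064.62.
Change = 3064.62/3144.39 − 1 = -0.0254.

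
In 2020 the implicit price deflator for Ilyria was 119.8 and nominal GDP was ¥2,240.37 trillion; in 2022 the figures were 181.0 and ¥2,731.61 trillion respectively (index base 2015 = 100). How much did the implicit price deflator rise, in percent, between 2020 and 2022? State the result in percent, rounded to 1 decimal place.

51.1%

Price-level change = 181.0 / 119.8 − 1 = 0.5109.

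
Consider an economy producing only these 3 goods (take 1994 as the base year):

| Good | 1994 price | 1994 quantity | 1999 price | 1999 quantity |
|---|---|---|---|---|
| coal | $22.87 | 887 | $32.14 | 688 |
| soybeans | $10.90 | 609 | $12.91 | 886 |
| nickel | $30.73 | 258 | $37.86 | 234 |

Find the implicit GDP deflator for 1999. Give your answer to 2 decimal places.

130.16

Nominal GDP 1999 = 32.14·688 + 12.91·886 + 37.86·234 = 42409.82.
Real GDP 1999 (at 1994 prices) = 22.87·688 + 10.90·886 + 30.73·234 = 32582.78.
Deflator = Nominal/Real × 100 = 42409.82/32582.78 × 100 = 130.160.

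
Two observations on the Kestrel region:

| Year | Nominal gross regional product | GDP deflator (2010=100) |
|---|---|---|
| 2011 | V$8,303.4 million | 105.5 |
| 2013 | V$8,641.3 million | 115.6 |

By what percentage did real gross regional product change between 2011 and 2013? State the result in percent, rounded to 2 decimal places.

Deflate each year: 2011 → 8303.4/1.055 = 7870.52; 2013 → 8641.3/1.156 = 7475.17.
So real gross regional product changed by 7475.17/7870.52 − 1 = -0.0502, i.e. -5.02%.

-5.02%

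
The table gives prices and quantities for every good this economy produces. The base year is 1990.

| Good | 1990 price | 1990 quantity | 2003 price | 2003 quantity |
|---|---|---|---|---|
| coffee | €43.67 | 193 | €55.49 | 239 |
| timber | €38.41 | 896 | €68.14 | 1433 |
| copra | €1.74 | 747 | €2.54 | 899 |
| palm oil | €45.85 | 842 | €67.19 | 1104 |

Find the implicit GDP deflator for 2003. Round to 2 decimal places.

Nominal GDP 2003 = 55.49·239 + 68.14·1433 + 2.54·899 + 67.19·1104 = 187367.95.
Real GDP 2003 (at 1990 prices) = 43.67·239 + 38.41·1433 + 1.74·899 + 45.85·1104 = 117661.32.
Deflator = Nominal/Real × 100 = 187367.95/117661.32 × 100 = 159.243.

159.24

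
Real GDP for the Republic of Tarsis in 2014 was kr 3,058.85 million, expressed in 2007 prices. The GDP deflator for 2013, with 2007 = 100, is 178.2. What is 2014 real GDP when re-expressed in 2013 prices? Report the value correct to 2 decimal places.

Real GDP in 2013 prices = Real GDP in 2007 prices × (P_2013/P_2007) = 3058.85 × 1.782 = 5450.87.

kr 5,450.87 million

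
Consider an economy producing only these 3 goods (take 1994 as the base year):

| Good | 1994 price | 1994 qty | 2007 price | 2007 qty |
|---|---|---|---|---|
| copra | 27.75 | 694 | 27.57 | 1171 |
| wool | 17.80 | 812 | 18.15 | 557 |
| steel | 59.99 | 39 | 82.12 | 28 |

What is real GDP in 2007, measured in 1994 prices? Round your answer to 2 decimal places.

44089.57

Real GDP 2007 = Σ (p_1994 × q_2007) = 27.75·1171 + 17.80·557 + 59.99·28 = 44089.57.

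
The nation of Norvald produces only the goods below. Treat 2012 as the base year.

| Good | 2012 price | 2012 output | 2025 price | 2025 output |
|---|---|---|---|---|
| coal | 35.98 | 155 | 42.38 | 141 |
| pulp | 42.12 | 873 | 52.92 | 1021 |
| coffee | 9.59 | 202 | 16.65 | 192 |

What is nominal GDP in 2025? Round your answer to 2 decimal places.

Nominal GDP 2025 = Σ (p_2025 × q_2025) = 42.38·141 + 52.92·1021 + 16.65·192 = 63203.70.

63203.70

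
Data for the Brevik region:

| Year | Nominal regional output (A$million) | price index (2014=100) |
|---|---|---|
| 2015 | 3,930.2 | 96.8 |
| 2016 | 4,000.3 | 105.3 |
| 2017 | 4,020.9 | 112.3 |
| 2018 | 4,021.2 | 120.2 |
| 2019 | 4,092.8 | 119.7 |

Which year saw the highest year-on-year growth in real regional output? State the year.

2016: real = 4000.3/1.053 = 3798.96; growth vs 2015 (4060.12) = -6.43%.
2017: real = 4020.9/1.123 = 3580.50; growth vs 2016 (3798.96) = -5.75%.
2018: real = 4021.2/1.202 = 3345.42; growth vs 2017 (3580.50) = -6.57%.
2019: real = 4092.8/1.197 = 3419.21; growth vs 2018 (3345.42) = 2.21%.

2019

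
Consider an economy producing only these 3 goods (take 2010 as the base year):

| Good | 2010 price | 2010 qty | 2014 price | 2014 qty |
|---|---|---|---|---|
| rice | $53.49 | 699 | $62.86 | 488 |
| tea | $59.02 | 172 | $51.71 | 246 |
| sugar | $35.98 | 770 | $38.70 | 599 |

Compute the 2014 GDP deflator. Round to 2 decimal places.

Nominal GDP 2014 = 62.86·488 + 51.71·246 + 38.70·599 = 66577.64.
Real GDP 2014 (at 2010 prices) = 53.49·488 + 59.02·246 + 35.98·599 = 62174.06.
Deflator = Nominal/Real × 100 = 66577.64/62174.06 × 100 = 107.083.

107.08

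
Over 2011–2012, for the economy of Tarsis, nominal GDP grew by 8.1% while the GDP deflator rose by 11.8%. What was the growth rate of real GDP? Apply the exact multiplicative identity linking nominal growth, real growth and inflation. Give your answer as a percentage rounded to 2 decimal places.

(1 + g_nom) = (1 + g_real)(1 + π), so g_real = 1.0810 / 1.1180 − 1 = -0.03309.

-3.31%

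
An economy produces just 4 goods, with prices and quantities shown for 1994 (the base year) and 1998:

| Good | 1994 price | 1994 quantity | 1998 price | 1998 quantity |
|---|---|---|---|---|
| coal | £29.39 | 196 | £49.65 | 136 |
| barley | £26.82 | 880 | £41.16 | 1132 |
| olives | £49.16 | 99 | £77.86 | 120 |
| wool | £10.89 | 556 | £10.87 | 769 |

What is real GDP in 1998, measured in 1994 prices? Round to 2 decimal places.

Real GDP 1998 = Σ (p_1994 × q_1998) = 29.39·136 + 26.82·1132 + 49.16·120 + 10.89·769 = 48630.89.

£48630.89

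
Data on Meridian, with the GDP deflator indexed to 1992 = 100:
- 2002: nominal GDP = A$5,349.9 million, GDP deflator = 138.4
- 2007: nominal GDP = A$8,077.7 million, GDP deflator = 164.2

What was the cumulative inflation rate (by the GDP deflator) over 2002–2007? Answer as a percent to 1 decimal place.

18.6%

Price-level change = 164.2 / 138.4 − 1 = 0.1864.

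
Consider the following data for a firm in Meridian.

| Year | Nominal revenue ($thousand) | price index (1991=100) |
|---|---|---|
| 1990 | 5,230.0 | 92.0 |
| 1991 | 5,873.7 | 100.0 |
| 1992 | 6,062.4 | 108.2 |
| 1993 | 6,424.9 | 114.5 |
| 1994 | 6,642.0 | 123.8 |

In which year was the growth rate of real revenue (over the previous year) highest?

1991: real = 5873.7/1.000 = 5873.70; growth vs 1990 (5684.78) = 3.32%.
1992: real = 6062.4/1.082 = 5602.96; growth vs 1991 (5873.70) = -4.61%.
1993: real = 6424.9/1.145 = 5611.27; growth vs 1992 (5602.96) = 0.15%.
1994: real = 6642.0/1.238 = 5365.11; growth vs 1993 (5611.27) = -4.39%.

1991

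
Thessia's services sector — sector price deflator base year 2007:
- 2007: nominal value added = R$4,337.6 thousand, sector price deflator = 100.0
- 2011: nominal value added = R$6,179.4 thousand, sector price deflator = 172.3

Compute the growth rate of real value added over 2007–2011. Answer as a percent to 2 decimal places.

-17.32%

Deflate each year: 2007 → 4337.6/1.000 = 4337.60; 2011 → 6179.4/1.723 = 3586.42.
So real value added changed by 3586.42/4337.60 − 1 = -0.1732, i.e. -17.32%.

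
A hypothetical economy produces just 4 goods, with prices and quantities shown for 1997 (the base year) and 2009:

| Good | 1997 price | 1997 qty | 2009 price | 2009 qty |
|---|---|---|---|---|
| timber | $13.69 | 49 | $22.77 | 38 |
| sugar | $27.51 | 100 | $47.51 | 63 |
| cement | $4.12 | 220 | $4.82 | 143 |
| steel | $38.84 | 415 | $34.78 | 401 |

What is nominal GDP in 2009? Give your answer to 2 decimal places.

$18494.43

Nominal GDP 2009 = Σ (p_2009 × q_2009) = 22.77·38 + 47.51·63 + 4.82·143 + 34.78·401 = 18494.43.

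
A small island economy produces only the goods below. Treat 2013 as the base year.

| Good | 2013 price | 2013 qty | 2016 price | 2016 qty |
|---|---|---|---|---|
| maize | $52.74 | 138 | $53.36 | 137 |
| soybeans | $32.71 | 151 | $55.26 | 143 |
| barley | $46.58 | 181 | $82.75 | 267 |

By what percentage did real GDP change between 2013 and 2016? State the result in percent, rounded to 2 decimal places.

Real GDP 2013 = Nominal GDP 2013 = 52.74·138 + 32.71·151 + 46.58·181 = 20648.31.
Real GDP 2016 (at 2013 prices) = 52.74·137 + 32.71·143 + 46.58·267 = 24339.77.
Real growth = 24339.77/20648.31 − 1 = 0.1788.

17.88%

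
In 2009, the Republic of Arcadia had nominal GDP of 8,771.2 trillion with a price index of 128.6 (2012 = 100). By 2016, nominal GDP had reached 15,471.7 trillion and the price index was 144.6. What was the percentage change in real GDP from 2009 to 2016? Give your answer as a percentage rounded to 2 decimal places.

56.87%

Real GDP 2009 = 8771.2 / 1.286 = 6820.53.
Real GDP 2016 = 15471.7 / 1.446 = 10699.65.
Real growth = 10699.65 / 6820.53 − 1 = 0.5687.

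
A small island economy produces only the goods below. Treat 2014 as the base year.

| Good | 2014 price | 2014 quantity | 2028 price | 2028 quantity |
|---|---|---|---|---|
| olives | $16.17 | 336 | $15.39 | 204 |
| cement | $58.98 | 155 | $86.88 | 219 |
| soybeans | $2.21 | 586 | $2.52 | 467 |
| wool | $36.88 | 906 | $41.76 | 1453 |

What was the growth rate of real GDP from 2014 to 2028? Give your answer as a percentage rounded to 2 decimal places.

Real GDP 2014 = Nominal GDP 2014 = 16.17·336 + 58.98·155 + 2.21·586 + 36.88·906 = 49283.36.
Real GDP 2028 (at 2014 prices) = 16.17·204 + 58.98·219 + 2.21·467 + 36.88·1453 = 70834.01.
Real growth = 70834.01/49283.36 − 1 = 0.4373.

43.73%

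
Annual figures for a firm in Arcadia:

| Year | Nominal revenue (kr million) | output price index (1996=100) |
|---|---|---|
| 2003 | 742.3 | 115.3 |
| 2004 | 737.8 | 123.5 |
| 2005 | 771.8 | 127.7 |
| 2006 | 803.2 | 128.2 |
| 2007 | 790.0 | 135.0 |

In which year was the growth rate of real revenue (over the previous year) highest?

2004: real = 737.8/1.235 = 597.41; growth vs 2003 (643.80) = -7.21%.
2005: real = 771.8/1.277 = 604.39; growth vs 2004 (597.41) = 1.17%.
2006: real = 803.2/1.282 = 626.52; growth vs 2005 (604.39) = 3.66%.
2007: real = 790.0/1.350 = 585.19; growth vs 2006 (626.52) = -6.60%.

2006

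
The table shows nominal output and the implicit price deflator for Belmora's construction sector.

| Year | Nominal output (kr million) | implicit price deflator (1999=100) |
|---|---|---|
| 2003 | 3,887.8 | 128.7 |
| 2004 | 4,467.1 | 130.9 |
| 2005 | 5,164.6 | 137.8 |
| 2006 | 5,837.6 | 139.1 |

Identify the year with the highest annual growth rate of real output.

2004

2004: real = 4467.1/1.309 = 3412.61; growth vs 2003 (3020.82) = 12.97%.
2005: real = 5164.6/1.378 = 3747.90; growth vs 2004 (3412.61) = 9.83%.
2006: real = 5837.6/1.391 = 4196.69; growth vs 2005 (3747.90) = 11.97%.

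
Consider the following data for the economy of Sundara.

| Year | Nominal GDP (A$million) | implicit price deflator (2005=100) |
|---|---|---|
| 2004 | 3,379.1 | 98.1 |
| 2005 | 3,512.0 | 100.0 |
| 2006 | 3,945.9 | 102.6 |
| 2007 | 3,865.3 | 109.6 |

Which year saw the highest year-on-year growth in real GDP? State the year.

2006

2005: real = 3512.0/1.000 = 3512.00; growth vs 2004 (3444.55) = 1.96%.
2006: real = 3945.9/1.026 = 3845.91; growth vs 2005 (3512.00) = 9.51%.
2007: real = 3865.3/1.096 = 3526.73; growth vs 2006 (3845.91) = -8.30%.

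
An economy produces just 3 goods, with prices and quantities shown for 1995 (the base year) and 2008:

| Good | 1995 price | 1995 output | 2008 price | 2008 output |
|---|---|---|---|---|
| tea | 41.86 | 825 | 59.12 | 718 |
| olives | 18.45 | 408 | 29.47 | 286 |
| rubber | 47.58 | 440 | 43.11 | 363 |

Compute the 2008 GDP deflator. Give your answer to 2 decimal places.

Nominal GDP 2008 = 59.12·718 + 29.47·286 + 43.11·363 = 66525.51.
Real GDP 2008 (at 1995 prices) = 41.86·718 + 18.45·286 + 47.58·363 = 52603.72.
Deflator = Nominal/Real × 100 = 66525.51/52603.72 × 100 = 126.465.

126.47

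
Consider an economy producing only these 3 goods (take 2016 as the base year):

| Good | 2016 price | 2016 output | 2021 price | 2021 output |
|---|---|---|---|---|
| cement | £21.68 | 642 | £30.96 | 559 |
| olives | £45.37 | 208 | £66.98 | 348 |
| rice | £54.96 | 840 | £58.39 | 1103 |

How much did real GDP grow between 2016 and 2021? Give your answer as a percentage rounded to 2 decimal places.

27.34%

Real GDP 2016 = Nominal GDP 2016 = 21.68·642 + 45.37·208 + 54.96·840 = 69521.92.
Real GDP 2021 (at 2016 prices) = 21.68·559 + 45.37·348 + 54.96·1103 = 88528.76.
Real growth = 88528.76/69521.92 − 1 = 0.2734.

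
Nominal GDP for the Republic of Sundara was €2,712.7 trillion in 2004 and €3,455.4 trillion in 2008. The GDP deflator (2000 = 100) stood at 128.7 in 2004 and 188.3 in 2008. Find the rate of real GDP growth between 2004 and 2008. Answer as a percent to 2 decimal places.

Deflate each year: 2004 → 2712.7/1.287 = 2107.77; 2008 → 3455.4/1.883 = 1835.05.
So real GDP changed by 1835.05/2107.77 − 1 = -0.1294, i.e. -12.94%.

-12.94%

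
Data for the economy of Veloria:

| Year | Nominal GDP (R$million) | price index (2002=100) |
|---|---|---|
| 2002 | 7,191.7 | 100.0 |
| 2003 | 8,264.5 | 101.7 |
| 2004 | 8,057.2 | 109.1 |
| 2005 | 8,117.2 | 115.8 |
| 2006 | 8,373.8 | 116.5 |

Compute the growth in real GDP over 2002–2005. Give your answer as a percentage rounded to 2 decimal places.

Real GDP 2002 = 7191.7/1.000 = 7191.70.
Real GDP 2005 = 8117.2/1.158 = 7009.67.
Change = 7009.67/7191.70 − 1 = -0.0253.

-2.53%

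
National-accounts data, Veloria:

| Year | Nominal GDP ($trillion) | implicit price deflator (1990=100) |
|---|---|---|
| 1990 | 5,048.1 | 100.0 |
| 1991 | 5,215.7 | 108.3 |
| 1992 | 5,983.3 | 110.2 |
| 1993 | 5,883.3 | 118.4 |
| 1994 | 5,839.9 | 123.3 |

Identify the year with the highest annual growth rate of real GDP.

1992

1991: real = 5215.7/1.083 = 4815.97; growth vs 1990 (5048.10) = -4.60%.
1992: real = 5983.3/1.102 = 5429.49; growth vs 1991 (4815.97) = 12.74%.
1993: real = 5883.3/1.184 = 4969.00; growth vs 1992 (5429.49) = -8.48%.
1994: real = 5839.9/1.233 = 4736.33; growth vs 1993 (4969.00) = -4.68%.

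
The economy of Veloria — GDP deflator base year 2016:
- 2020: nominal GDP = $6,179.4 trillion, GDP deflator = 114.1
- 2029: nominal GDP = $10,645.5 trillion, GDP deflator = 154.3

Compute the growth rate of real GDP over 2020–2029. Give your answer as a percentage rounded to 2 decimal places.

27.39%

Deflate each year: 2020 → 6179.4/1.141 = 5415.78; 2029 → 10645.5/1.543 = 6899.22.
So real GDP changed by 6899.22/5415.78 − 1 = 0.2739, i.e. 27.39%.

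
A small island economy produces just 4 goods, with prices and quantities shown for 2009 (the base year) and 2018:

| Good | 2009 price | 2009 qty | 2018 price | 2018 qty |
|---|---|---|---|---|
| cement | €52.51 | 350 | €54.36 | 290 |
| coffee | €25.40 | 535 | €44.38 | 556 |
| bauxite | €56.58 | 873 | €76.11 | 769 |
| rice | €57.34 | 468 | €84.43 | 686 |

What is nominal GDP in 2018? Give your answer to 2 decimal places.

€156887.25

Nominal GDP 2018 = Σ (p_2018 × q_2018) = 54.36·290 + 44.38·556 + 76.11·769 + 84.43·686 = 156887.25.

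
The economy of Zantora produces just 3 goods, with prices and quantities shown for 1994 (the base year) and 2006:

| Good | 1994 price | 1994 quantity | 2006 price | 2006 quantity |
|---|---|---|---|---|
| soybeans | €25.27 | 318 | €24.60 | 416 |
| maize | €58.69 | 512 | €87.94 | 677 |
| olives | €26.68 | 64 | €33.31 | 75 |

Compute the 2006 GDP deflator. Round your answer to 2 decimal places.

Nominal GDP 2006 = 24.60·416 + 87.94·677 + 33.31·75 = 72267.23.
Real GDP 2006 (at 1994 prices) = 25.27·416 + 58.69·677 + 26.68·75 = 52246.45.
Deflator = Nominal/Real × 100 = 72267.23/52246.45 × 100 = 138.320.

138.32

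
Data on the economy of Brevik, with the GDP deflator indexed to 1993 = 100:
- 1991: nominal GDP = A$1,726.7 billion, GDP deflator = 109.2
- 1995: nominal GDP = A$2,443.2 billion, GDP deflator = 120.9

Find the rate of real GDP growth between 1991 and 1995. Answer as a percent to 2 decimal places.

27.80%

Real GDP 1991 = 1726.7 / 1.092 = 1581.23.
Real GDP 1995 = 2443.2 / 1.209 = 2020.84.
Real growth = 2020.84 / 1581.23 − 1 = 0.2780.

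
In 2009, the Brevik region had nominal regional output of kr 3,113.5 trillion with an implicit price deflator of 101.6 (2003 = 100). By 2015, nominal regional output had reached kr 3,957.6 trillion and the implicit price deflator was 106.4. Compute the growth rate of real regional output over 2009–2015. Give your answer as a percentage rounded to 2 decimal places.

Deflate each year: 2009 → 3113.5/1.016 = 3064.47; 2015 → 3957.6/1.064 = 3719.55.
So real regional output changed by 3719.55/3064.47 − 1 = 0.2138, i.e. 21.38%.

21.38%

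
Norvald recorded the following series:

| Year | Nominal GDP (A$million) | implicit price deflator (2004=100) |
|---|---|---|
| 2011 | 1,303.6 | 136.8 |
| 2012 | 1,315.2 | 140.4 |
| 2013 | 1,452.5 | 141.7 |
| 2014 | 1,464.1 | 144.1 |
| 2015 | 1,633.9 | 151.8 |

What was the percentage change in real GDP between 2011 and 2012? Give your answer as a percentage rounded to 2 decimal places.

Real GDP 2011 = 1303.6/1.368 = 952.92.
Real GDP 2012 = 1315.2/1.404 = 936.75.
Change = 936.75/952.92 − 1 = -0.0170.

-1.70%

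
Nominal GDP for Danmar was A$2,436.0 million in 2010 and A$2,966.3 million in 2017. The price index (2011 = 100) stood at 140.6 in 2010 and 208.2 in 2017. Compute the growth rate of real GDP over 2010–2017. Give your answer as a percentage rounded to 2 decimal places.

-17.77%

Deflate each year: 2010 → 2436.0/1.406 = 1732.57; 2017 → 2966.3/2.082 = 1424.74.
So real GDP changed by 1424.74/1732.57 − 1 = -0.1777, i.e. -17.77%.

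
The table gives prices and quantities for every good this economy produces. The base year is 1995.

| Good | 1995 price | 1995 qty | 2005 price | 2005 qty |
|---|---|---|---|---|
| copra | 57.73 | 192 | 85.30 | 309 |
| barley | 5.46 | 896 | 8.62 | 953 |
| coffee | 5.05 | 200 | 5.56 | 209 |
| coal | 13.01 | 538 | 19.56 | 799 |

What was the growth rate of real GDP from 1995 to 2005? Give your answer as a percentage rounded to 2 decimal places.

Real GDP 1995 = Nominal GDP 1995 = 57.73·192 + 5.46·896 + 5.05·200 + 13.01·538 = 23985.70.
Real GDP 2005 (at 1995 prices) = 57.73·309 + 5.46·953 + 5.05·209 + 13.01·799 = 34492.39.
Real growth = 34492.39/23985.70 − 1 = 0.4380.

43.80%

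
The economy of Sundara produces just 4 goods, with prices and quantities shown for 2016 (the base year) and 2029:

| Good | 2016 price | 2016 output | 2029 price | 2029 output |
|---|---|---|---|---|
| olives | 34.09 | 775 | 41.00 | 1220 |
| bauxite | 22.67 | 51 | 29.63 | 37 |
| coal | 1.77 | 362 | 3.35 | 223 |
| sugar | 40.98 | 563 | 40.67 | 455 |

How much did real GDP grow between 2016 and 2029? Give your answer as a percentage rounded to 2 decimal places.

Real GDP 2016 = Nominal GDP 2016 = 34.09·775 + 22.67·51 + 1.77·362 + 40.98·563 = 51288.40.
Real GDP 2029 (at 2016 prices) = 34.09·1220 + 22.67·37 + 1.77·223 + 40.98·455 = 61469.20.
Real growth = 61469.20/51288.40 − 1 = 0.1985.

19.85%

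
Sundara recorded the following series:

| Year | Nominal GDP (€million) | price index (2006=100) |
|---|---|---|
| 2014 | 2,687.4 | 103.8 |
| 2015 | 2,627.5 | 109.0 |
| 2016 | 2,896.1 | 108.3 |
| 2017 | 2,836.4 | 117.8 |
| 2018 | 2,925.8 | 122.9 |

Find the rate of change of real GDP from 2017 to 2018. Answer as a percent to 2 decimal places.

-1.13%

Real GDP 2017 = 2836.4/1.178 = 2407.81.
Real GDP 2018 = 2925.8/1.229 = 2380.63.
Change = 2380.63/2407.81 − 1 = -0.0113.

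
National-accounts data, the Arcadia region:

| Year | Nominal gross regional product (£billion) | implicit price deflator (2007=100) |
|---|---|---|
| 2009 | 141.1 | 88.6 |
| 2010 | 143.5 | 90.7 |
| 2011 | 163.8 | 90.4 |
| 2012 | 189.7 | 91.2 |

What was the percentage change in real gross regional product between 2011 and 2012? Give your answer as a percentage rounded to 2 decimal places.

14.80%

Real gross regional product 2011 = 163.8/0.904 = 181.19.
Real gross regional product 2012 = 189.7/0.912 = 208.00.
Change = 208.00/181.19 − 1 = 0.1480.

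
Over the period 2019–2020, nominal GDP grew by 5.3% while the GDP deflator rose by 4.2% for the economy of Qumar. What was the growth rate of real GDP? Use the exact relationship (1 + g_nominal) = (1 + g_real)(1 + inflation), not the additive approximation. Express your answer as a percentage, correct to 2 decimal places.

1.06%

(1 + g_nom) = (1 + g_real)(1 + π), so g_real = 1.0530 / 1.0420 − 1 = 0.01056.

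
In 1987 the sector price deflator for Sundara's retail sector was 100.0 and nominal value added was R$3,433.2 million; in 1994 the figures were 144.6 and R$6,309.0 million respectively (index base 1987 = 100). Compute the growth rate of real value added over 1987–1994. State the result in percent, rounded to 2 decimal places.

27.08%

Real value added 1987 = 3433.2 / 1.000 = 3433.20.
Real value added 1994 = 6309.0 / 1.446 = 4363.07.
Real growth = 4363.07 / 3433.20 − 1 = 0.2708.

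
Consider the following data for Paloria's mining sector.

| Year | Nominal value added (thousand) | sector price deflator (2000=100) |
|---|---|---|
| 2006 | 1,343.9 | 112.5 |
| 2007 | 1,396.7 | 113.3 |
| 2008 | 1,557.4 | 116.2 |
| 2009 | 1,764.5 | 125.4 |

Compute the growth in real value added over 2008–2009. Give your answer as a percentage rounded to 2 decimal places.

Real value added 2008 = 1557.4/1.162 = 1340.28.
Real value added 2009 = 1764.5/1.254 = 1407.10.
Change = 1407.10/1340.28 − 1 = 0.0499.

4.99%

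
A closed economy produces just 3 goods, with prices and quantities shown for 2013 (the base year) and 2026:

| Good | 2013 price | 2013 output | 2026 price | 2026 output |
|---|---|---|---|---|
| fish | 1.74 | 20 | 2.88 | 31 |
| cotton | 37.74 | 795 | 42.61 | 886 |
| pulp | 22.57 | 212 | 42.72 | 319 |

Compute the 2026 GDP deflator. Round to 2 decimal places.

126.49

Nominal GDP 2026 = 2.88·31 + 42.61·886 + 42.72·319 = 51469.42.
Real GDP 2026 (at 2013 prices) = 1.74·31 + 37.74·886 + 22.57·319 = 40691.41.
Deflator = Nominal/Real × 100 = 51469.42/40691.41 × 100 = 126.487.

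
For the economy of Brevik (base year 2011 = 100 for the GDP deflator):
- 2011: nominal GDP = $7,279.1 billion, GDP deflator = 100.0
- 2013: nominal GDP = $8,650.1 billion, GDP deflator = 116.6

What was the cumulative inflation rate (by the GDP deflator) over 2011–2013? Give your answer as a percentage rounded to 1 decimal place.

16.6%

Price-level change = 116.6 / 100.0 − 1 = 0.1660.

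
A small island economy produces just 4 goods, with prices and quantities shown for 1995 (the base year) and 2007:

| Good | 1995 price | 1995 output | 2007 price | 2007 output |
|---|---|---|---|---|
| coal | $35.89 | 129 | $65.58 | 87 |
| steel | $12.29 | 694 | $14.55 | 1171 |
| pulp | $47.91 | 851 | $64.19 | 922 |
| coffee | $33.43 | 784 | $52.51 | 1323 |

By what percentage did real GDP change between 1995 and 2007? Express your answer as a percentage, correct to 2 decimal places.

Real GDP 1995 = Nominal GDP 1995 = 35.89·129 + 12.29·694 + 47.91·851 + 33.43·784 = 80139.60.
Real GDP 2007 (at 1995 prices) = 35.89·87 + 12.29·1171 + 47.91·922 + 33.43·1323 = 105914.93.
Real growth = 105914.93/80139.60 − 1 = 0.3216.

32.16%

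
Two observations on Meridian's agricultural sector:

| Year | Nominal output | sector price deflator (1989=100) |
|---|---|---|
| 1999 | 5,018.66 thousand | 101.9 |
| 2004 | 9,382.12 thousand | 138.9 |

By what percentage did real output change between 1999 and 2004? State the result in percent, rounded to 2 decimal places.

37.15%

Deflate each year: 1999 → 5018.66/1.019 = 4925.08; 2004 → 9382.12/1.389 = 6754.59.
So real output changed by 6754.59/4925.08 − 1 = 0.3715, i.e. 37.15%.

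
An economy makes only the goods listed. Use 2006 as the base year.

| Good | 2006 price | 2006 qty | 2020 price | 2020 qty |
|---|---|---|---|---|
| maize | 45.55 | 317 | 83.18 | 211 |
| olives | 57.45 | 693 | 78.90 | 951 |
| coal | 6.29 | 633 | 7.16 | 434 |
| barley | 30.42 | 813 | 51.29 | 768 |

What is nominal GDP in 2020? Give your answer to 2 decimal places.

Nominal GDP 2020 = Σ (p_2020 × q_2020) = 83.18·211 + 78.90·951 + 7.16·434 + 51.29·768 = 135083.04.

135083.04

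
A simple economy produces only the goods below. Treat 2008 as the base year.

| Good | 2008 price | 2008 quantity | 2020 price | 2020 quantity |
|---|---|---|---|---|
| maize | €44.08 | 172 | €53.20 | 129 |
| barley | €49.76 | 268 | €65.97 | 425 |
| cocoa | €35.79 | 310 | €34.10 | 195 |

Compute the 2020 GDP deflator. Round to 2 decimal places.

Nominal GDP 2020 = 53.20·129 + 65.97·425 + 34.10·195 = 41549.55.
Real GDP 2020 (at 2008 prices) = 44.08·129 + 49.76·425 + 35.79·195 = 33813.37.
Deflator = Nominal/Real × 100 = 41549.55/33813.37 × 100 = 122.879.

122.88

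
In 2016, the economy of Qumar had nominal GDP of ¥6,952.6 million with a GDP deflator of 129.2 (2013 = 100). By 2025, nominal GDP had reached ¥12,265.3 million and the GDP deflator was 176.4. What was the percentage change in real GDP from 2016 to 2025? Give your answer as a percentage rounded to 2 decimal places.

Deflate each year: 2016 → 6952.6/1.292 = 5381.27; 2025 → 12265.3/1.764 = 6953.12.
So real GDP changed by 6953.12/5381.27 − 1 = 0.2921, i.e. 29.21%.

29.21%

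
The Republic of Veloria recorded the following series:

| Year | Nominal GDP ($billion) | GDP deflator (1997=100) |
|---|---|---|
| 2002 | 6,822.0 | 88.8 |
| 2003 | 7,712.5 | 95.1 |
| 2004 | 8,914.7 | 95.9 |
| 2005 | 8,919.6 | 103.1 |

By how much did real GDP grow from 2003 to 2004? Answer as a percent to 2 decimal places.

Real GDP 2003 = 7712.5/0.951 = 8109.88.
Real GDP 2004 = 8914.7/0.959 = 9295.83.
Change = 9295.83/8109.88 − 1 = 0.1462.

14.62%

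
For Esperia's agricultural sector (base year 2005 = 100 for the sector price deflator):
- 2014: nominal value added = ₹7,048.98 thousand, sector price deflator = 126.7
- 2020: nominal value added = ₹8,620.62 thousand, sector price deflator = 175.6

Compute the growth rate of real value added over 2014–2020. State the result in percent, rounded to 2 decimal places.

Deflate each year: 2014 → 7048.98/1.267 = 5563.52; 2020 → 8620.62/1.756 = 4909.24.
So real value added changed by 4909.24/5563.52 − 1 = -0.1176, i.e. -11.76%.

-11.76%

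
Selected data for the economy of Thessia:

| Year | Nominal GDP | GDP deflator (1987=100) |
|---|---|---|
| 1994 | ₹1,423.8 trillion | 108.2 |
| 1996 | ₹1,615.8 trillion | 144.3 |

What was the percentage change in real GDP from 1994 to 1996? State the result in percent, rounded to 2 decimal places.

Real GDP 1994 = 1423.8 / 1.082 = 1315.90.
Real GDP 1996 = 1615.8 / 1.443 = 1119.75.
Real growth = 1119.75 / 1315.90 − 1 = -0.1491.

-14.91%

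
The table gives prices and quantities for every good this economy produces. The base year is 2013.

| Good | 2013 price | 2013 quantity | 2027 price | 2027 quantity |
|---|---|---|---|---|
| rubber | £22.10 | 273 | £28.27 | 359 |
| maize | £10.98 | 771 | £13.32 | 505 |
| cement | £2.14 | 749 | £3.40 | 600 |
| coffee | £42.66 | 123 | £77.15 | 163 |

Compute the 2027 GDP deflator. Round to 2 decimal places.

Nominal GDP 2027 = 28.27·359 + 13.32·505 + 3.40·600 + 77.15·163 = 31490.98.
Real GDP 2027 (at 2013 prices) = 22.10·359 + 10.98·505 + 2.14·600 + 42.66·163 = 21716.38.
Deflator = Nominal/Real × 100 = 31490.98/21716.38 × 100 = 145.010.

145.01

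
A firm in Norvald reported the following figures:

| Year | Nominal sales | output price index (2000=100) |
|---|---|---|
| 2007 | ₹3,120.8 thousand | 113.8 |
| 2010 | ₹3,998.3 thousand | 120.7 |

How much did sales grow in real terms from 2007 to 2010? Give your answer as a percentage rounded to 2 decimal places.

20.79%

Deflate each year: 2007 → 3120.8/1.138 = 2742.36; 2010 → 3998.3/1.207 = 3312.59.
So real sales changed by 3312.59/2742.36 − 1 = 0.2079, i.e. 20.79%.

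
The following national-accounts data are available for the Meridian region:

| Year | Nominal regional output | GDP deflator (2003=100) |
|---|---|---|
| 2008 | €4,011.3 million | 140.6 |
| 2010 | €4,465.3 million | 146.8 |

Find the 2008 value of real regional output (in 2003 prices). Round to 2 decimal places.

Real regional output = Nominal / (GDP deflator/100) = 4011.3 / 1.406 = 2852.99.

€2,852.99 million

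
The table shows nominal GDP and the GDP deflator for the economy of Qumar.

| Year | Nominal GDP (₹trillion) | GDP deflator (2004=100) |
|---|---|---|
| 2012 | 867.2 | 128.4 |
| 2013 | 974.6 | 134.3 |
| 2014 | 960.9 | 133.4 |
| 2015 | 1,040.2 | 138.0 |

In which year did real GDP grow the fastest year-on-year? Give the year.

2013

2013: real = 974.6/1.343 = 725.69; growth vs 2012 (675.39) = 7.45%.
2014: real = 960.9/1.334 = 720.31; growth vs 2013 (725.69) = -0.74%.
2015: real = 1040.2/1.380 = 753.77; growth vs 2014 (720.31) = 4.65%.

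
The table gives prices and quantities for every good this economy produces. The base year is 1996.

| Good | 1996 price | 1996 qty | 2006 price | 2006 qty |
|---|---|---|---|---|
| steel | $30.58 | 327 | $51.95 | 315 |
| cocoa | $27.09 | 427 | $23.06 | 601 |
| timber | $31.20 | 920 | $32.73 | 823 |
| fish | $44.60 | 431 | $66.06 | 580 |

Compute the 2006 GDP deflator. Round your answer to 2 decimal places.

123.26

Nominal GDP 2006 = 51.95·315 + 23.06·601 + 32.73·823 + 66.06·580 = 95474.90.
Real GDP 2006 (at 1996 prices) = 30.58·315 + 27.09·601 + 31.20·823 + 44.60·580 = 77459.39.
Deflator = Nominal/Real × 100 = 95474.90/77459.39 × 100 = 123.258.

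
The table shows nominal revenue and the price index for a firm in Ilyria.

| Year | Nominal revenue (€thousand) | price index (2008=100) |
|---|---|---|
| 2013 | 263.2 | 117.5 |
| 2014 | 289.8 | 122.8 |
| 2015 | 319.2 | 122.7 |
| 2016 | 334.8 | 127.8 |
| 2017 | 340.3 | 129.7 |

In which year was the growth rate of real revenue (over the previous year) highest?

2015

2014: real = 289.8/1.228 = 235.99; growth vs 2013 (224.00) = 5.35%.
2015: real = 319.2/1.227 = 260.15; growth vs 2014 (235.99) = 10.24%.
2016: real = 334.8/1.278 = 261.97; growth vs 2015 (260.15) = 0.70%.
2017: real = 340.3/1.297 = 262.37; growth vs 2016 (261.97) = 0.15%.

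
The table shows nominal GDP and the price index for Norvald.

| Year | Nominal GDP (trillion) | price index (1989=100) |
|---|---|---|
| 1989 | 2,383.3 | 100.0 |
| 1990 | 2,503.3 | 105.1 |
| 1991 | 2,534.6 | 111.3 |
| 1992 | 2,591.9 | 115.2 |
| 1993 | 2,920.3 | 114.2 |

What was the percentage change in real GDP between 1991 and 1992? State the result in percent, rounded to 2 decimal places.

Real GDP 1991 = 2534.6/1.113 = 2277.27.
Real GDP 1992 = 2591.9/1.152 = 2249.91.
Change = 2249.91/2277.27 − 1 = -0.0120.

-1.20%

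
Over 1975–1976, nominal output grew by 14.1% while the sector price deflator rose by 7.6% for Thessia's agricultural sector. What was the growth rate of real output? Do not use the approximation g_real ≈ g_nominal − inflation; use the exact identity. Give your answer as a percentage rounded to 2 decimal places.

6.04%

(1 + g_nom) = (1 + g_real)(1 + π), so g_real = 1.1410 / 1.0760 − 1 = 0.06041.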